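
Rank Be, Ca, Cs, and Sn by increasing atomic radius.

Be is in period 2, group 2; Ca is in period 4, group 2; Sn is in period 5, group 14; Cs is in period 6, group 1.
Moving right in a period, electrons are added to the same shell under a stronger nuclear pull, so atoms get smaller; moving down, a new shell is opened and atoms get larger.
These span different periods and groups, so the two trends combine.
Sn > Be: the two effects oppose for this pair; the down-group effect wins (140 vs 102 pm).
Ca > Sn: period and group pull opposite ways; the across-period shift dominates (171 vs 140 pm).
Cs > Ca: relative to Ca, both the across-period and down-group shifts push Cs's atomic radius up.
For reference (pm): Be 102, Ca 171, Sn 140, Cs 232.
So from smallest to largest: Be < Sn < Ca < Cs.

Be < Sn < Ca < Cs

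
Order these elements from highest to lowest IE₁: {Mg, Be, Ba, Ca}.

Be is in period 2, group 2; Mg is in period 3, group 2; Ca is in period 4, group 2; Ba is in period 6, group 2.
Removing the outermost electron gets harder across a period and easier down a group.
All are in group 2, so first ionization energy increases up the group.
So from highest to lowest: Be > Mg > Ca > Ba.

Be, Mg, Ca, Ba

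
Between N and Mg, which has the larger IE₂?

After 1 electron has been removed, what remains? N⁺ still has 4 valence electrons; Mg⁺ still has 1 valence electron.
All are still removing valence electrons, so compare the +1 ions as you would atoms: IE_2 generally rises across a period (higher Z_eff) and falls down a group (larger shell), subject to the usual subshell exceptions.
Valence configurations: N⁺ [He]2s²2p², Mg⁺ [Ne]3s¹.
Tabulated IE_2 (kJ/mol): N 2856, Mg 1451.
Putting it together, IE_2: Mg < N.

N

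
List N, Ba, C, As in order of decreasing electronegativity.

C is in period 2, group 14; N is in period 2, group 15; As is in period 4, group 15; Ba is in period 6, group 2.
EN rises left→right (higher Z_eff, smaller atoms) and falls top→bottom (larger, more shielded atoms).
These span different periods and groups, so the two trends combine.
As > Ba: relative to Ba, both the across-period and down-group shifts push As's electronegativity up.
C > As: the two effects oppose for this pair; the down-group effect wins (2.55 vs 2.18).
N > C: both are in period 2; the period trend gives N the larger value.
Tabulated electronegativity (Pauling): C 2.55, N 3.04, As 2.18, Ba 0.89.
So from highest to lowest: N > C > As > Ba.

N, C, As, Ba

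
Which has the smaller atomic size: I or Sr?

Sr is in period 5, group 2; I is in period 5, group 17.
Atomic radius shrinks across a period as nuclear charge pulls the same shell inward, and grows down a group as new shells are added.
All lie in period 5, so atomic radius increases right to left.
So I has the smaller atomic size (I < Sr).

I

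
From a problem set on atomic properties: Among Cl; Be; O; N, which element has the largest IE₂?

The second ionization energy removes an electron from the +1 ion. For each element: Cl⁺ still has 6 valence electrons; Be⁺ still has 1 valence electron; O⁺ still has 5 valence electrons; N⁺ still has 4 valence electrons.
All are still removing valence electrons, so compare the +1 ions as you would atoms: IE_2 generally rises across a period (higher Z_eff) and falls down a group (larger shell), subject to the usual subshell exceptions.
Valence configurations: Cl⁺ [Ne]3s²3p⁴, Be⁺ [He]2s¹, O⁺ [He]2s²2p³, N⁺ [He]2s²2p².
The numbers (kJ/mol): Cl 2298, Be 1757, O 3388, N 2856.
So the second ionization energies run Be < Cl < N < O.

O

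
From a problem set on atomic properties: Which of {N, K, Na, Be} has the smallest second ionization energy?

The second ionization energy removes an electron from the +1 ion. For each element: N⁺ still has 4 valence electrons; K⁺ is the bare [Ar] core; Na⁺ is the bare [Ne] core; Be⁺ still has 1 valence electron.
Core electrons are held far more tightly than valence electrons, so K and Na top the IE_2 order.
Valence configurations: N⁺ [He]2s²2p², Be⁺ [He]2s¹.
Tabulated IE_2 (kJ/mol): N 2856, K 3052, Na 4562, Be 1757.
So the second ionization energies run Be < N < K < Na.

Be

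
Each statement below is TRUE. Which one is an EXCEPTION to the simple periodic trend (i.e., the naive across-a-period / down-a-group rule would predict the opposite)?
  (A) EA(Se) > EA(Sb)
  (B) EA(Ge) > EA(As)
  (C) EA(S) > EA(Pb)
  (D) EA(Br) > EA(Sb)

The general trend: electron affinity increases across a period and decreases down a group.
(A) Se (period 4, group 16) vs Sb (period 5, group 15): the stated order agrees with the simple trend.
(B) Ge (period 4, group 14) vs As (period 4, group 15): the stated order contradicts the simple trend.
(C) S (period 3, group 16) vs Pb (period 6, group 14): the stated order agrees with the simple trend.
(D) Br (period 4, group 17) vs Sb (period 5, group 15): the stated order agrees with the simple trend.
The exception is (B): adding an electron to As's half-filled 4p³ is unfavourable, so Ge (4p²) has the more exothermic EA.

(B)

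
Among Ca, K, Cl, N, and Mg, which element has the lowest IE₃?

Cl

The third ionization energy removes an electron from the +2 ion. For each element: Ca²⁺ is the bare [Ar] core; K²⁺ is already 1 electron into the core; Cl²⁺ still has 5 valence electrons; N²⁺ still has 3 valence electrons; Mg²⁺ is the bare [Ne] core.
Usually core removal costs more than valence removal, but here the competition is close: a tightly held n=2 valence electron can cost more to remove than an n=3 core electron, so the actual values have to decide it.
Valence configurations: Cl²⁺ [Ne]3s²3p³, N²⁺ [He]2s²2p¹.
Tabulated IE_3 (kJ/mol): Ca 4912, K 4420, Cl 3822, N 4578, Mg 7733.
So the third ionization energies run Cl < K < N < Ca < Mg.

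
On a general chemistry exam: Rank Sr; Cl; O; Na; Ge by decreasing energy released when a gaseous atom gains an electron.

Cl, O, Ge, Na, Sr

O is in period 2, group 16; Na is in period 3, group 1; Cl is in period 3, group 17; Ge is in period 4, group 14; Sr is in period 5, group 2.
Adding an electron releases more energy for atoms nearer the top right (short of the noble gases).
These span different periods and groups, so the two trends combine.
Na > Sr: the two effects oppose for this pair; the down-group effect wins (53 vs 5 kJ/mol).
Ge > Na: the two effects oppose for this pair; the across-period effect wins (119 vs 53 kJ/mol).
O > Ge: relative to Ge, both the across-period and down-group shifts push O's electron affinity up.
Cl > O: the two effects oppose for this pair; the across-period effect wins (349 vs 141 kJ/mol).
For reference (kJ/mol): O 141, Na 53, Cl 349, Ge 119, Sr 5.
So from highest to lowest: Cl > O > Ge > Na > Sr.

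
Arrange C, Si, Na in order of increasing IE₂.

Si, C, Na

After 1 electron has been removed, what remains? C⁺ still has 3 valence electrons; Si⁺ still has 3 valence electrons; Na⁺ is the bare [Ne] core.
Core electrons are held far more tightly than valence electrons, so Na tops the IE_2 order.
Valence configurations: C⁺ [He]2s²2p¹, Si⁺ [Ne]3s²3p¹.
Tabulated IE_2 (kJ/mol): C 2353, Si 1577, Na 4562.
Putting it together, IE_2: Si < C < Na.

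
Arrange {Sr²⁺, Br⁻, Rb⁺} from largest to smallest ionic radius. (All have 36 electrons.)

Br⁻ > Rb⁺ > Sr²⁺

All of these have 36 electrons, so size is governed by nuclear charge alone: the more protons, the stronger the pull on the same electron cloud, and the smaller the ion.
Nuclear charges: Sr²⁺ (Z=38), Rb⁺ (Z=37), Br⁻ (Z=35).
Largest to smallest: Br⁻ > Rb⁺ > Sr²⁺.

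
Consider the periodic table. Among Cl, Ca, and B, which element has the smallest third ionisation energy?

IE_3 is the cost of taking one more electron from the +2 cation: Cl²⁺ still has 5 valence electrons; Ca²⁺ is the bare [Ar] core; B²⁺ still has 1 valence electron.
Core electrons are held far more tightly than valence electrons, so Ca tops the IE_3 order.
Valence configurations: Cl²⁺ [Ne]3s²3p³, B²⁺ [He]2s¹.
Approximate IE_3 values (kJ/mol): Cl 3822, Ca 4912, B 3660.
So the third ionization energies run B < Cl < Ca.

B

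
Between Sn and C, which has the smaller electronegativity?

Atoms toward the upper right of the periodic table pull bonding electrons most strongly.
All are in group 14, so electronegativity increases up the group.
So Sn has the smaller electronegativity (Sn < C).

Sn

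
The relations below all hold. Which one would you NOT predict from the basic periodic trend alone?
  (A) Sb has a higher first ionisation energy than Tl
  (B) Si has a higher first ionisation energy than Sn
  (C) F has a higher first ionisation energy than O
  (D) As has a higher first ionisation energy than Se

The general trend: first ionisation energy increases across a period and decreases down a group.
(A) Sb (period 5, group 15) vs Tl (period 6, group 13): the stated order agrees with the simple trend.
(B) Si (period 3, group 14) vs Sn (period 5, group 14): the stated order agrees with the simple trend.
(C) F (period 2, group 17) vs O (period 2, group 16): the stated order agrees with the simple trend.
(D) As (period 4, group 15) vs Se (period 4, group 16): the stated order contradicts the simple trend.
The exception is (D): Se (4p⁴) ionizes more easily than half-filled As (4p³).

(D)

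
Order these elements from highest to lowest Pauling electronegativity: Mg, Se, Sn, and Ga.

Mg is in period 3, group 2; Ga is in period 4, group 13; Se is in period 4, group 16; Sn is in period 5, group 14.
EN rises left→right (higher Z_eff, smaller atoms) and falls top→bottom (larger, more shielded atoms).
Neither a single period nor a single group — weigh both effects.
Ga > Mg: period and group pull opposite ways; the across-period shift dominates (1.81 vs 1.31).
Sn > Ga: period and group pull opposite ways; the across-period shift dominates (1.96 vs 1.81).
Se > Sn: relative to Sn, both the across-period and down-group shifts push Se's electronegativity up.
Tabulated electronegativity (Pauling): Mg 1.31, Ga 1.81, Se 2.55, Sn 1.96.
So from highest to lowest: Se > Sn > Ga > Mg.

Se, Sn, Ga, Mg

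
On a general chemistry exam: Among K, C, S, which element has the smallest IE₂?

Consider each +1 ion: K⁺ is the bare [Ar] core; C⁺ still has 3 valence electrons; S⁺ still has 5 valence electrons.
Pulling an electron out of a noble-gas core costs far more than removing a remaining valence electron, so K sits at the high end of IE_2.
Valence configurations: C⁺ [He]2s²2p¹, S⁺ [Ne]3s²3p³.
Tabulated IE_2 (kJ/mol): K 3052, C 2353, S 2252.
Putting it together, IE_2: S < C < K.

S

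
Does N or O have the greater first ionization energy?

N

IE₁ increases left→right with effective nuclear charge and decreases top→bottom as the valence shell moves farther out.
All lie in period 2; the across-period trend (first ionization energy increases left to right) applies, with the exception below.
Note the exception: N has a higher first ionization energy than O, contrary to the simple trend — pairing an electron in O's 2p⁴ costs repulsion energy, so O ionizes more easily than half-filled N (2p³).
Tabulated first ionization energy (kJ/mol): N 1402, O 1314.
So N has the greater first ionization energy (N > O).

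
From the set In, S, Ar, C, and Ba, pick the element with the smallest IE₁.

C is in period 2, group 14; S is in period 3, group 16; Ar is in period 3, group 18; In is in period 5, group 13; Ba is in period 6, group 2.
IE₁ increases left→right with effective nuclear charge and decreases top→bottom as the valence shell moves farther out.
Here both period and group differ, so the two effects have to be weighed against each other.
In > Ba: relative to Ba, both the across-period and down-group shifts push In's first ionization energy up.
S > In: both effects reinforce here, so S is clearly the higher of the two.
C > S: the two effects oppose for this pair; the down-group effect wins (1086 vs 1000 kJ/mol).
Ar > C: the two effects oppose for this pair; the across-period effect wins (1521 vs 1086 kJ/mol).
Tabulated first ionization energy (kJ/mol): C 1086, S 1000, Ar 1521, In 558, Ba 503.
The smallest IE₁ among these belongs to Ba.

Ba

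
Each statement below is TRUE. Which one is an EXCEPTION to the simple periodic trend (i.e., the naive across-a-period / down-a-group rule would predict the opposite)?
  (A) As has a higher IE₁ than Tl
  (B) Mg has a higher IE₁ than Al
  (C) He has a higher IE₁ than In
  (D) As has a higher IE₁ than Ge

(B)

The general trend: IE₁ increases across a period and decreases down a group.
(A) As (period 4, group 15) vs Tl (period 6, group 13): the stated order agrees with the simple trend.
(B) Mg (period 3, group 2) vs Al (period 3, group 13): the stated order contradicts the simple trend.
(C) He (period 1, group 18) vs In (period 5, group 13): the stated order agrees with the simple trend.
(D) As (period 4, group 15) vs Ge (period 4, group 14): the stated order agrees with the simple trend.
The exception is (B): Al's single 3p electron is easier to remove than one from Mg's filled 3s².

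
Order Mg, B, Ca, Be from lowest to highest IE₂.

The second ionization energy removes an electron from the +1 ion. For each element: Mg⁺ still has 1 valence electron; B⁺ still has 2 valence electrons; Ca⁺ still has 1 valence electron; Be⁺ still has 1 valence electron.
All are still removing valence electrons, so compare the +1 ions as you would atoms: IE_2 generally rises across a period (higher Z_eff) and falls down a group (larger shell), subject to the usual subshell exceptions.
Valence configurations: Mg⁺ [Ne]3s¹, B⁺ [He]2s², Ca⁺ [Ar]4s¹, Be⁺ [He]2s¹.
Approximate IE_2 values (kJ/mol): Mg 1451, B 2427, Ca 1145, Be 1757.
Overall IE_2 order: Ca < Mg < Be < B.

Ca < Mg < Be < B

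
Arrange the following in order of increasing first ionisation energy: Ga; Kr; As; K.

K < Ga < As < Kr

K is in period 4, group 1; Ga is in period 4, group 13; As is in period 4, group 15; Kr is in period 4, group 18.
First ionization energy rises across a period (greater Z_eff holds electrons more tightly) and falls down a group (valence electrons are farther from the nucleus).
All lie in period 4, so first ionization energy increases left to right.
So from lowest to highest: K < Ga < As < Kr.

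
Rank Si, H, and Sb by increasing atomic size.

H < Si < Sb

H is in period 1, group 1; Si is in period 3, group 14; Sb is in period 5, group 15.
Atomic radius shrinks across a period as nuclear charge pulls the same shell inward, and grows down a group as new shells are added.
Neither a single period nor a single group — weigh both effects.
Si > H: the two effects oppose for this pair; the down-group effect wins (116 vs 32 pm).
Sb > Si: period and group pull opposite ways; the down-group shift dominates (140 vs 116 pm).
For reference (pm): H 32, Si 116, Sb 140.
So from smallest to largest: H < Si < Sb.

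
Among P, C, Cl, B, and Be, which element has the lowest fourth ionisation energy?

P

Consider each +3 ion: P³⁺ still has 2 valence electrons; C³⁺ still has 1 valence electron; Cl³⁺ still has 4 valence electrons; B³⁺ is the bare [He] core; Be³⁺ is already 1 electron into the core.
Core electrons are held far more tightly than valence electrons, so Be and B top the IE_4 order.
Valence configurations: P³⁺ [Ne]3s², C³⁺ [He]2s¹, Cl³⁺ [Ne]3s²3p².
The numbers (kJ/mol): P 4964, C 6223, Cl 5159, B 25026, Be 21007.
So the fourth ionization energies run P < Cl < C < Be < B.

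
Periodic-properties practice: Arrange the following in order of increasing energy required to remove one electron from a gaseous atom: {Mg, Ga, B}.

B is in period 2, group 13; Mg is in period 3, group 2; Ga is in period 4, group 13.
Removing the outermost electron gets harder across a period and easier down a group.
Here both period and group differ, so the two effects have to be weighed against each other.
Mg > Ga: period and group pull opposite ways; the down-group shift dominates (738 vs 579 kJ/mol).
B > Mg: relative to Mg, both the across-period and down-group shifts push B's first ionization energy up.
Approximate values (kJ/mol): B 801, Mg 738, Ga 579.
So from lowest to highest: Ga < Mg < B.

Ga < Mg < B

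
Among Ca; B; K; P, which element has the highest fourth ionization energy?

B

The fourth ionization energy removes an electron from the +3 ion. For each element: Ca³⁺ is already 1 electron into the core; B³⁺ is the bare [He] core; K³⁺ is already 2 electrons into the core; P³⁺ still has 2 valence electrons.
Breaking into a closed-shell core is much more expensive than removing a leftover valence electron — K, Ca and B have the largest IE_4 here.
Tabulated IE_4 (kJ/mol): Ca 6491, B 25026, K 5877, P 4964.
Putting it together, IE_4: P < K < Ca < B.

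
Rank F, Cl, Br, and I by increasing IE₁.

I < Br < Cl < F

F is in period 2, group 17; Cl is in period 3, group 17; Br is in period 4, group 17; I is in period 5, group 17.
Across a period the outer electron is held more tightly (higher IE₁); down a group it sits in a higher shell, more shielded, and comes off more easily.
All are in group 17, so first ionization energy increases up the group.
So from lowest to highest: I < Br < Cl < F.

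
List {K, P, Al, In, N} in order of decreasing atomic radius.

N is in period 2, group 15; Al is in period 3, group 13; P is in period 3, group 15; K is in period 4, group 1; In is in period 5, group 13.
Across a period the added protons contract the valence shell; down a group each new principal shell makes the atom larger.
Here both period and group differ, so the two effects have to be weighed against each other.
P > N: P sits below N in group 15, so the down-group effect alone puts P larger.
Al > P: Al lies to the left of P in period 3, so the across-period effect alone puts Al larger.
In > Al: they share group 13; the group trend gives In the larger value.
K > In: period and group pull opposite ways; the across-period shift dominates (196 vs 142 pm).
Approximate values (pm): N 71, Al 126, P 111, K 196, In 142.
So from largest to smallest: K > In > Al > P > N.

K > In > Al > P > N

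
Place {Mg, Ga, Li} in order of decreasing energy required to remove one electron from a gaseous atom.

Removing the outermost electron gets harder across a period and easier down a group.
A diagonal step moves right (one effect) and down (the opposite effect) at once.
Ga > Li: the two effects oppose for this pair; the across-period effect wins (579 vs 520 kJ/mol).
Mg > Ga: period and group pull opposite ways; the down-group shift dominates (738 vs 579 kJ/mol).
Approximate values (kJ/mol): Li 520, Mg 738, Ga 579.
So from highest to lowest: Mg > Ga > Li.

Mg > Ga > Li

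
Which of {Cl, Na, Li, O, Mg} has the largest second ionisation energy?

The second ionization energy removes an electron from the +1 ion. For each element: Cl⁺ still has 6 valence electrons; Na⁺ is the bare [Ne] core; Li⁺ is the bare [He] core; O⁺ still has 5 valence electrons; Mg⁺ still has 1 valence electron.
Core electrons are held far more tightly than valence electrons, so Na and Li top the IE_2 order.
Valence configurations: Cl⁺ [Ne]3s²3p⁴, O⁺ [He]2s²2p³, Mg⁺ [Ne]3s¹.
The numbers (kJ/mol): Cl 2298, Na 4562, Li 7298, O 3388, Mg 1451.
Hence IE_2: Mg < Cl < O < Na < Li.

Li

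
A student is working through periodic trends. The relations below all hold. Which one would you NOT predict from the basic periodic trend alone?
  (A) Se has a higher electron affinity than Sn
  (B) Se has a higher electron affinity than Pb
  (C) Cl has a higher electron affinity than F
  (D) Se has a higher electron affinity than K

(C)

The general trend: electron affinity increases across a period and decreases down a group.
(A) Se (period 4, group 16) vs Sn (period 5, group 14): the stated order agrees with the simple trend.
(B) Se (period 4, group 16) vs Pb (period 6, group 14): the stated order agrees with the simple trend.
(C) Cl (period 3, group 17) vs F (period 2, group 17): the stated order contradicts the simple trend.
(D) Se (period 4, group 16) vs K (period 4, group 1): the stated order agrees with the simple trend.
The exception is (C): F's small 2p subshell makes the incoming electron feel strong e⁻–e⁻ repulsion, so Cl actually releases more energy on gaining an electron.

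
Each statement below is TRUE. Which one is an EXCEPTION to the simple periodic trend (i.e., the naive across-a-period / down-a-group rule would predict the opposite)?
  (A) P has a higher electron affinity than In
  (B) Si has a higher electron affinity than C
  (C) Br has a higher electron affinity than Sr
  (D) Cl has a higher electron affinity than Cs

(B)

The general trend: electron affinity increases across a period and decreases down a group.
(A) P (period 3, group 15) vs In (period 5, group 13): the stated order agrees with the simple trend.
(B) Si (period 3, group 14) vs C (period 2, group 14): the stated order contradicts the simple trend.
(C) Br (period 4, group 17) vs Sr (period 5, group 2): the stated order agrees with the simple trend.
(D) Cl (period 3, group 17) vs Cs (period 6, group 1): the stated order agrees with the simple trend.
The exception is (B): Si's larger, more diffuse 3p orbitals accept an added electron slightly more readily than C's compact 2p.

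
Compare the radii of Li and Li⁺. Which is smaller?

Forming Li⁺ removes 1 electron from Li. Fewer electrons for the same nuclear charge means less shielding and a higher Z_eff on the remaining electrons, and for main-group metals the entire outer shell is lost.
A cation is smaller than its parent atom: Li⁺ < Li.

Li⁺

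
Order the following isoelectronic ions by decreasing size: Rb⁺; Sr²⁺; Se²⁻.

All of these have 36 electrons, so size is governed by nuclear charge alone: the more protons, the stronger the pull on the same electron cloud, and the smaller the ion.
Nuclear charges: Sr²⁺ (Z=38), Rb⁺ (Z=37), Se²⁻ (Z=34).
Largest to smallest: Se²⁻ > Rb⁺ > Sr²⁺.

Se²⁻ > Rb⁺ > Sr²⁺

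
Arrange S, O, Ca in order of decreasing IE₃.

After 2 electrons have been removed, what remains? S²⁺ still has 4 valence electrons; O²⁺ still has 4 valence electrons; Ca²⁺ is the bare [Ar] core.
Usually core removal costs more than valence removal, but here the competition is close: a tightly held n=2 valence electron can cost more to remove than an n=3 core electron, so the actual values have to decide it.
Valence configurations: S²⁺ [Ne]3s²3p², O²⁺ [He]2s²2p².
The numbers (kJ/mol): S 3357, O 5300, Ca 4912.
Putting it together, IE_3: S < Ca < O.

O > Ca > S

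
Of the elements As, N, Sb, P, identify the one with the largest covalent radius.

Moving right in a period, electrons are added to the same shell under a stronger nuclear pull, so atoms get smaller; moving down, a new shell is opened and atoms get larger.
All are in group 15, so atomic radius increases down the group.
The largest covalent radius among these belongs to Sb.

Sb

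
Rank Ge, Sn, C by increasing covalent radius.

C < Ge < Sn

C is in period 2, group 14; Ge is in period 4, group 14; Sn is in period 5, group 14.
Across a period the added protons contract the valence shell; down a group each new principal shell makes the atom larger.
All are in group 14, so atomic radius increases down the group.
So from smallest to largest: C < Ge < Sn.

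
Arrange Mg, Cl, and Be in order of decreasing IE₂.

IE_2 is the cost of taking one more electron from the +1 cation: Mg⁺ still has 1 valence electron; Cl⁺ still has 6 valence electrons; Be⁺ still has 1 valence electron.
All are still removing valence electrons, so compare the +1 ions as you would atoms: IE_2 generally rises across a period (higher Z_eff) and falls down a group (larger shell), subject to the usual subshell exceptions.
Valence configurations: Mg⁺ [Ne]3s¹, Cl⁺ [Ne]3s²3p⁴, Be⁺ [He]2s¹.
The numbers (kJ/mol): Mg 1451, Cl 2298, Be 1757.
So the second ionization energies run Mg < Be < Cl.

Cl, Be, Mg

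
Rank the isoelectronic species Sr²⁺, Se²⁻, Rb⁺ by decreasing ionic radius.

All of these have 36 electrons, so size is governed by nuclear charge alone: the more protons, the stronger the pull on the same electron cloud, and the smaller the ion.
Nuclear charges: Sr²⁺ (Z=38), Rb⁺ (Z=37), Se²⁻ (Z=34).
Largest to smallest: Se²⁻ > Rb⁺ > Sr²⁺.

Se²⁻, Rb⁺, Sr²⁺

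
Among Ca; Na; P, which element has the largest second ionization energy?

Na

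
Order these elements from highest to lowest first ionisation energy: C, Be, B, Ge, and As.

Be is in period 2, group 2; B is in period 2, group 13; C is in period 2, group 14; Ge is in period 4, group 14; As is in period 4, group 15.
IE₁ increases left→right with effective nuclear charge and decreases top→bottom as the valence shell moves farther out.
Here both period and group differ, so the two effects have to be weighed against each other.
B > Ge: the two effects oppose for this pair; the down-group effect wins (801 vs 762 kJ/mol).
Be > B: this pair runs against the simple trend — see the exception note.
As > Be: the two effects oppose for this pair; the across-period effect wins (947 vs 900 kJ/mol).
C > As: the two effects oppose for this pair; the down-group effect wins (1086 vs 947 kJ/mol).
Note the exception: Be has a higher first ionization energy than B, contrary to the simple trend — removing B's lone 2p electron is easier than breaking Be's filled 2s².
For reference (kJ/mol): Be 900, B 801, C 1086, Ge 762, As 947.
So from highest to lowest: C > As > Be > B > Ge.

C, As, Be, B, Ge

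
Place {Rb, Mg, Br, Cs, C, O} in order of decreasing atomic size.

Cs, Rb, Mg, Br, C, O

Moving right in a period, electrons are added to the same shell under a stronger nuclear pull, so atoms get smaller; moving down, a new shell is opened and atoms get larger.
Neither a single period nor a single group — weigh both effects.
C > O: both are in period 2; the period trend gives C the larger value.
Br > C: period and group pull opposite ways; the down-group shift dominates (114 vs 75 pm).
Mg > Br: the two effects oppose for this pair; the across-period effect wins (139 vs 114 pm).
Rb > Mg: both effects reinforce here, so Rb is clearly the larger of the two.
Cs > Rb: Cs sits below Rb in group 1, so the down-group effect alone puts Cs larger.
Tabulated atomic radius (pm): C 75, O 63, Mg 139, Br 114, Rb 210, Cs 232.
So from largest to smallest: Cs > Rb > Mg > Br > C > O.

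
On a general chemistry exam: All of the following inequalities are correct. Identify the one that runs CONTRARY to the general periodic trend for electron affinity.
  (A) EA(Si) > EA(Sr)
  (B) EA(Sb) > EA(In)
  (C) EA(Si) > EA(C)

The general trend: electron affinity increases across a period and decreases down a group.
(A) Si (period 3, group 14) vs Sr (period 5, group 2): the stated order agrees with the simple trend.
(B) Sb (period 5, group 15) vs In (period 5, group 13): the stated order agrees with the simple trend.
(C) Si (period 3, group 14) vs C (period 2, group 14): the stated order contradicts the simple trend.
The exception is (C): Si's larger, more diffuse 3p orbitals accept an added electron slightly more readily than C's compact 2p.

(C)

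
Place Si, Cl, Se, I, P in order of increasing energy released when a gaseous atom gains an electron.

P < Si < Se < I < Cl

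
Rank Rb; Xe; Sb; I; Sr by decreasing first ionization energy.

Xe > I > Sb > Sr > Rb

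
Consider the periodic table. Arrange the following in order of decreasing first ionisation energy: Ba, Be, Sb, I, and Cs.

First ionization energy rises across a period (greater Z_eff holds electrons more tightly) and falls down a group (valence electrons are farther from the nucleus).
Neither a single period nor a single group — weigh both effects.
Ba > Cs: Ba lies to the right of Cs in period 6, so the across-period effect alone puts Ba higher.
Sb > Ba: relative to Ba, both the across-period and down-group shifts push Sb's first ionization energy up.
Be > Sb: the two effects oppose for this pair; the down-group effect wins (900 vs 831 kJ/mol).
I > Be: period and group pull opposite ways; the across-period shift dominates (1008 vs 900 kJ/mol).
Approximate values (kJ/mol): Be 900, Sb 831, I 1008, Cs 376, Ba 503.
So from highest to lowest: I > Be > Sb > Ba > Cs.

I, Be, Sb, Ba, Cs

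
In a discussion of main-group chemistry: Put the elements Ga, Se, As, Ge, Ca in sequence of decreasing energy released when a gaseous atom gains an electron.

Se, Ge, As, Ga, Ca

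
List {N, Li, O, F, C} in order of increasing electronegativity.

Li, C, N, O, F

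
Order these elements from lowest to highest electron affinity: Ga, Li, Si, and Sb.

Ga < Li < Sb < Si

Li is in period 2, group 1; Si is in period 3, group 14; Ga is in period 4, group 13; Sb is in period 5, group 15.
Adding an electron releases more energy for atoms nearer the top right (short of the noble gases).
Here both period and group differ, so the two effects have to be weighed against each other.
Li > Ga: period and group pull opposite ways; the down-group shift dominates (60 vs 29 kJ/mol).
Sb > Li: the two effects oppose for this pair; the across-period effect wins (103 vs 60 kJ/mol).
Si > Sb: period and group pull opposite ways; the down-group shift dominates (134 vs 103 kJ/mol).
For reference (kJ/mol): Li 60, Si 134, Ga 29, Sb 103.
So from lowest to highest: Ga < Li < Sb < Si.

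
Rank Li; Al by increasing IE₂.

Al < Li

Consider each +1 ion: Li⁺ is the bare [He] core; Al⁺ still has 2 valence electrons.
Pulling an electron out of a noble-gas core costs far more than removing a remaining valence electron, so Li sits at the high end of IE_2.
Approximate IE_2 values (kJ/mol): Li 7298, Al 1817.
Hence IE_2: Al < Li.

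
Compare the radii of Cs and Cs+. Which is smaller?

Cs+

Forming Cs+ removes 1 electron from Cs. Fewer electrons for the same nuclear charge means less shielding and a higher Z_eff on the remaining electrons, and for main-group metals the entire outer shell is lost.
A cation is smaller than its parent atom: Cs+ < Cs.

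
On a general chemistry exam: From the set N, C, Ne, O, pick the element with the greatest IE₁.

Ne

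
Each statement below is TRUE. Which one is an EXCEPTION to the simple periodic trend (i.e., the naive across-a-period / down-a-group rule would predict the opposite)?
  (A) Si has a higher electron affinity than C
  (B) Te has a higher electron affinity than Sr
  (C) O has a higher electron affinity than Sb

(A)

The general trend: electron affinity increases across a period and decreases down a group.
(A) Si (period 3, group 14) vs C (period 2, group 14): the stated order contradicts the simple trend.
(B) Te (period 5, group 16) vs Sr (period 5, group 2): the stated order agrees with the simple trend.
(C) O (period 2, group 16) vs Sb (period 5, group 15): the stated order agrees with the simple trend.
The exception is (A): Si's larger, more diffuse 3p orbitals accept an added electron slightly more readily than C's compact 2p.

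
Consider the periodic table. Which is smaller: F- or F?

Forming F- adds 1 electron to F. More electron–electron repulsion in the same shell, with unchanged nuclear charge, lets the cloud expand.
An anion is larger than its parent atom: F- > F.

F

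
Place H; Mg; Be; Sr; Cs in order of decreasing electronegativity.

H is in period 1, group 1; Be is in period 2, group 2; Mg is in period 3, group 2; Sr is in period 5, group 2; Cs is in period 6, group 1.
Atoms toward the upper right of the periodic table pull bonding electrons most strongly.
Neither a single period nor a single group — weigh both effects.
Sr > Cs: both effects reinforce here, so Sr is clearly the higher of the two.
Mg > Sr: Mg sits above Sr in group 2, so the down-group effect alone puts Mg higher.
Be > Mg: they share group 2; the group trend gives Be the larger value.
H > Be: the two effects oppose for this pair; the down-group effect wins (2.20 vs 1.57).
Tabulated electronegativity (Pauling): H 2.20, Be 1.57, Mg 1.31, Sr 0.95, Cs 0.79.
So from highest to lowest: H > Be > Mg > Sr > Cs.

H, Be, Mg, Sr, Cs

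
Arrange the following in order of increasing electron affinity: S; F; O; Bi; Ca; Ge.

Ca, Bi, Ge, O, S, F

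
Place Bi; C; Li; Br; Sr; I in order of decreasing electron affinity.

Br > I > C > Bi > Li > Sr

Li is in period 2, group 1; C is in period 2, group 14; Br is in period 4, group 17; Sr is in period 5, group 2; I is in period 5, group 17; Bi is in period 6, group 15.
Adding an electron releases more energy for atoms nearer the top right (short of the noble gases).
Here both period and group differ, so the two effects have to be weighed against each other.
Li > Sr: the two effects oppose for this pair; the down-group effect wins (60 vs 5 kJ/mol).
Bi > Li: period and group pull opposite ways; the across-period shift dominates (91 vs 60 kJ/mol).
C > Bi: period and group pull opposite ways; the down-group shift dominates (122 vs 91 kJ/mol).
I > C: the two effects oppose for this pair; the across-period effect wins (295 vs 122 kJ/mol).
Br > I: Br sits above I in group 17, so the down-group effect alone puts Br higher.
Approximate values (kJ/mol): Li 60, C 122, Br 325, Sr 5, I 295, Bi 91.
So from highest to lowest: Br > I > C > Bi > Li > Sr.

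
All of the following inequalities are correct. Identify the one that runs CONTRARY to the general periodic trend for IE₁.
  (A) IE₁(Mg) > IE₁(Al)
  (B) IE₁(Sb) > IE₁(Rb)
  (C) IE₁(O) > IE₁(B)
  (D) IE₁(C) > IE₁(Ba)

(A)

The general trend: IE₁ increases across a period and decreases down a group.
(A) Mg (period 3, group 2) vs Al (period 3, group 13): the stated order contradicts the simple trend.
(B) Sb (period 5, group 15) vs Rb (period 5, group 1): the stated order agrees with the simple trend.
(C) O (period 2, group 16) vs B (period 2, group 13): the stated order agrees with the simple trend.
(D) C (period 2, group 14) vs Ba (period 6, group 2): the stated order agrees with the simple trend.
The exception is (A): Al's single 3p electron is easier to remove than one from Mg's filled 3s².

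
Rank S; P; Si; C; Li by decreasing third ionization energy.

After 2 electrons have been removed, what remains? S²⁺ still has 4 valence electrons; P²⁺ still has 3 valence electrons; Si²⁺ still has 2 valence electrons; C²⁺ still has 2 valence electrons; Li²⁺ is already 1 electron into the core.
Core electrons are held far more tightly than valence electrons, so Li tops the IE_3 order.
Valence configurations: S²⁺ [Ne]3s²3p², P²⁺ [Ne]3s²3p¹, Si²⁺ [Ne]3s², C²⁺ [He]2s².
P²⁺ loses a lone 3p electron whereas Si²⁺ must break into a filled 3s² pair, so IE_3(Si) > IE_3(P) even though P has the higher nuclear charge.
Tabulated IE_3 (kJ/mol): S 3357, P 2914, Si 3232, C 4620, Li 11815.
So the third ionization energies run P < Si < S < C < Li.

Li, C, S, Si, P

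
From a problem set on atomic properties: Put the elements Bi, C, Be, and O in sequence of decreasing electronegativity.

O > C > Bi > Be

Smaller atoms with higher effective nuclear charge are more electronegative.
Neither a single period nor a single group — weigh both effects.
Bi > Be: period and group pull opposite ways; the across-period shift dominates (2.02 vs 1.57).
C > Bi: the two effects oppose for this pair; the down-group effect wins (2.55 vs 2.02).
O > C: O lies to the right of C in period 2, so the across-period effect alone puts O higher.
Tabulated electronegativity (Pauling): Be 1.57, C 2.55, O 3.44, Bi 2.02.
So from highest to lowest: O > C > Bi > Be.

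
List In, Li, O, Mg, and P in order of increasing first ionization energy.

Li is in period 2, group 1; O is in period 2, group 16; Mg is in period 3, group 2; P is in period 3, group 15; In is in period 5, group 13.
Across a period the outer electron is held more tightly (higher IE₁); down a group it sits in a higher shell, more shielded, and comes off more easily.
Neither a single period nor a single group — weigh both effects.
In > Li: period and group pull opposite ways; the across-period shift dominates (558 vs 520 kJ/mol).
Mg > In: period and group pull opposite ways; the down-group shift dominates (738 vs 558 kJ/mol).
P > Mg: both are in period 3; the period trend gives P the larger value.
O > P: relative to P, both the across-period and down-group shifts push O's first ionization energy up.
Approximate values (kJ/mol): Li 520, O 1314, Mg 738, P 1012, In 558.
So from lowest to highest: Li < In < Mg < P < O.

Li < In < Mg < P < O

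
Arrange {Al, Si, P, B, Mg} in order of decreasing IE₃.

Consider each +2 ion: Al²⁺ still has 1 valence electron; Si²⁺ still has 2 valence electrons; P²⁺ still has 3 valence electrons; B²⁺ still has 1 valence electron; Mg²⁺ is the bare [Ne] core.
Core electrons are held far more tightly than valence electrons, so Mg tops the IE_3 order.
Valence configurations: Al²⁺ [Ne]3s¹, Si²⁺ [Ne]3s², P²⁺ [Ne]3s²3p¹, B²⁺ [He]2s¹.
P²⁺ loses a lone 3p electron whereas Si²⁺ must break into a filled 3s² pair, so IE_3(Si) > IE_3(P) even though P has the higher nuclear charge.
Tabulated IE_3 (kJ/mol): Al 2745, Si 3232, P 2914, B 3660, Mg 7733.
Hence IE_3: Al < P < Si < B < Mg.

Mg > B > Si > P > Al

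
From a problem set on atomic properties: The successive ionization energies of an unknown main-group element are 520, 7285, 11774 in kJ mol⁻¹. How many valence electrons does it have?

1

Look for the largest jump between consecutive ionization energies: IE2/IE1 ≈ 14.0, far larger than any earlier ratio.
That jump marks the point where a core electron is being removed. So the atom has 1 valence electron.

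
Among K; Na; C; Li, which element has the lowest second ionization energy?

C

After 1 electron has been removed, what remains? K⁺ is the bare [Ar] core; Na⁺ is the bare [Ne] core; C⁺ still has 3 valence electrons; Li⁺ is the bare [He] core.
Pulling an electron out of a noble-gas core costs far more than removing a remaining valence electron, so K, Na and Li sit at the high end of IE_2.
Tabulated IE_2 (kJ/mol): K 3052, Na 4562, C 2353, Li 7298.
Overall IE_2 order: C < K < Na < Li.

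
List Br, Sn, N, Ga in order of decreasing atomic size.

Across a period the added protons contract the valence shell; down a group each new principal shell makes the atom larger.
Here both period and group differ, so the two effects have to be weighed against each other.
Br > N: period and group pull opposite ways; the down-group shift dominates (114 vs 71 pm).
Ga > Br: Ga lies to the left of Br in period 4, so the across-period effect alone puts Ga larger.
Sn > Ga: period and group pull opposite ways; the down-group shift dominates (140 vs 124 pm).
Tabulated atomic radius (pm): N 71, Ga 124, Br 114, Sn 140.
So from largest to smallest: Sn > Ga > Br > N.

Sn > Ga > Br > N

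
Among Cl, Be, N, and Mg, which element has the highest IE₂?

N

Consider each +1 ion: Cl⁺ still has 6 valence electrons; Be⁺ still has 1 valence electron; N⁺ still has 4 valence electrons; Mg⁺ still has 1 valence electron.
All are still removing valence electrons, so compare the +1 ions as you would atoms: IE_2 generally rises across a period (higher Z_eff) and falls down a group (larger shell), subject to the usual subshell exceptions.
Valence configurations: Cl⁺ [Ne]3s²3p⁴, Be⁺ [He]2s¹, N⁺ [He]2s²2p², Mg⁺ [Ne]3s¹.
Approximate IE_2 values (kJ/mol): Cl 2298, Be 1757, N 2856, Mg 1451.
Putting it together, IE_2: Mg < Be < Cl < N.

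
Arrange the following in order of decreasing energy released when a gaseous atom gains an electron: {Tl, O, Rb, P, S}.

S > O > P > Rb > Tl

O is in period 2, group 16; P is in period 3, group 15; S is in period 3, group 16; Rb is in period 5, group 1; Tl is in period 6, group 13.
Atoms with high Z_eff and room in the valence shell (especially the halogens) have the most exothermic electron affinities.
These span different periods and groups, so the two trends combine.
Rb > Tl: period and group pull opposite ways; the down-group shift dominates (47 vs 19 kJ/mol).
P > Rb: both effects reinforce here, so P is clearly the higher of the two.
O > P: relative to P, both the across-period and down-group shifts push O's electron affinity up.
S > O: this pair runs against the simple trend — see the exception note.
Note the exception: S has a higher electron affinity than O, contrary to the simple trend — the compact 2p subshell of O repels the added electron more than S's larger 3p does.
Tabulated electron affinity (kJ/mol): O 141, P 72, S 200, Rb 47, Tl 19.
So from highest to lowest: S > O > P > Rb > Tl.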